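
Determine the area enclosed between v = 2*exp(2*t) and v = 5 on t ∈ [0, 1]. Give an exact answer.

-9 - 11*log(2)/2 + log(10)/2 + 9*log(5)/2 + exp(2)

The difference (2*exp(2*t)) - (5) = 2*exp(2*t) - 5 changes sign at t = -log(2)/2 + log(5)/2 inside [0, 1], so split the integral there.
∫[0,-log(2)/2 + log(5)/2] (2*exp(2*t) - 5) dt = log(4*sqrt(10)/125) + 3/2; the area of that piece is -3/2 + log(25*sqrt(10)/8).
∫[-log(2)/2 + log(5)/2,1] (2*exp(2*t) - 5) dt = -15/2 - 5*log(2)/2 + 5*log(5)/2 + exp(2).
Total area = (-3/2 + log(25*sqrt(10)/8)) + (-15/2 - 5*log(2)/2 + 5*log(5)/2 + exp(2)) = -9 - 11*log(2)/2 + log(10)/2 + 9*log(5)/2 + exp(2).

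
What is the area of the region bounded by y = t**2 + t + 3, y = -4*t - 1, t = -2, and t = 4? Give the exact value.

The difference (t**2 + t + 3) - (-4*t - 1) = t**2 + 5*t + 4 changes sign at t = -1 inside [-2, 4], so split the integral there.
∫[-2,-1] (t**2 + 5*t + 4) dt = -7/6; the area of that piece is 7/6.
∫[-1,4] (t**2 + 5*t + 4) dt = 475/6.
Total area = 7/6 + 475/6 = 241/3.

241/3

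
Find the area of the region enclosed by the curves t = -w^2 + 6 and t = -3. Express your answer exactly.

36

Both boundary curves give t as a function of w, so integrate with respect to w. Setting them equal: -w^2 + 9 = 0, i.e. -(w - 3)*(w + 3) = 0, so they meet at w = -3, 3.
For w in [-3, 3], t = -w^2 + 6 is on the right; area = ∫[-3,3] (-w^2 + 9) dw = 36.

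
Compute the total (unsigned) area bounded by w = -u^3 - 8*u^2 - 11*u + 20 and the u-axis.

The curve meets the u-axis where -u^3 - 8*u^2 - 11*u + 20 = 0, i.e. -(u - 1)*(u + 4)*(u + 5) = 0, at u = -5, -4, 1.
On [-5, -4] the curve lies below the axis; ∫[-5,-4] (-u^3 - 8*u^2 - 11*u + 20) du = -11/12, giving area 11/12.
On [-4, 1] the curve lies above the axis; ∫[-4,1] (-u^3 - 8*u^2 - 11*u + 20) du = 875/12, giving area 875/12.
Total area = 11/12 + 875/12 = 443/6.

443/6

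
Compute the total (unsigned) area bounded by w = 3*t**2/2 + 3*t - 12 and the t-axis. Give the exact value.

The curve meets the t-axis where 3*t**2/2 + 3*t - 12 = 0, i.e. 3*(t - 2)*(t + 4)/2 = 0, at t = -4, 2.
On [-4, 2] the curve lies below the axis; ∫[-4,2] (3*t**2/2 + 3*t - 12) dt = -54, giving area 54.

54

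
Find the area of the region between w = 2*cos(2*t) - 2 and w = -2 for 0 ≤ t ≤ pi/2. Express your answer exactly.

2

The difference (2*cos(2*t) - 2) - (-2) = 2*cos(2*t) changes sign at t = pi/4 inside [0, pi/2], so split the integral there.
∫[0,pi/4] (2*cos(2*t)) dt = 1.
∫[pi/4,pi/2] (2*cos(2*t)) dt = -1; the area of that piece is 1.
Total area = 1 + 1 = 2.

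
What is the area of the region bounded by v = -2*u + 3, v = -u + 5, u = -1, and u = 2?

On [-1, 2], (-2*u + 3) - (-u + 5) = -u - 2 is ≤ 0 throughout, so the area is a single integral of |-u - 2|.
∫[-1,2] (-u - 2) du = -15/2; the area of that piece is 15/2.

15/2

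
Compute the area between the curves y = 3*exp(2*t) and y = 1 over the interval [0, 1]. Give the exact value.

On [0, 1], (3*exp(2*t)) - (1) = 3*exp(2*t) - 1 is ≥ 0 throughout, so the area is a single integral of |3*exp(2*t) - 1|.
∫[0,1] (3*exp(2*t) - 1) dt = -5/2 + 3*exp(2)/2.

-5/2 + 3*exp(2)/2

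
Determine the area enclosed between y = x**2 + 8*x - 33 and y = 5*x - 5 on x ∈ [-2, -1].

On [-2, -1], (x**2 + 8*x - 33) - (5*x - 5) = x**2 + 3*x - 28 is ≤ 0 throughout, so the area is a single integral of |x**2 + 3*x - 28|.
∫[-2,-1] (x**2 + 3*x - 28) dx = -181/6; the area of that piece is 181/6.

181/6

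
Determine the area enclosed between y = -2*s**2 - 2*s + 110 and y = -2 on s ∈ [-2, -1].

331/3

On [-2, -1], (-2*s**2 - 2*s + 110) - (-2) = -2*s**2 - 2*s + 112 is ≥ 0 throughout, so the area is a single integral of |-2*s**2 - 2*s + 112|.
∫[-2,-1] (-2*s**2 - 2*s + 112) ds = 331/3.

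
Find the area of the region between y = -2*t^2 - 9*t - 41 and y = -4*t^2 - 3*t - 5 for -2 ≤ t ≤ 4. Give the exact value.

204

On [-2, 4], (-2*t^2 - 9*t - 41) - (-4*t^2 - 3*t - 5) = 2*t^2 - 6*t - 36 is ≤ 0 throughout, so the area is a single integral of |2*t^2 - 6*t - 36|.
∫[-2,4] (2*t^2 - 6*t - 36) dt = -204; the area of that piece is 204.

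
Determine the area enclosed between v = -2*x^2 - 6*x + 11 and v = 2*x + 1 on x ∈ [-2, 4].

The difference (-2*x^2 - 6*x + 11) - (2*x + 1) = -2*x^2 - 8*x + 10 changes sign at x = 1 inside [-2, 4], so split the integral there.
∫[-2,1] (-2*x^2 - 8*x + 10) dx = 36.
∫[1,4] (-2*x^2 - 8*x + 10) dx = -72; the area of that piece is 72.
Total area = 36 + 72 = 108.

108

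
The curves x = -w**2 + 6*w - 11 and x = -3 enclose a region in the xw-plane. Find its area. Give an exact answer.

Both boundary curves give x as a function of w, so integrate with respect to w. Setting them equal: -w**2 + 6*w - 8 = 0, i.e. -(w - 4)*(w - 2) = 0, so they meet at w = 2, 4.
For w in [2, 4], x = -w**2 + 6*w - 11 is on the right; area = ∫[2,4] (-w**2 + 6*w - 8) dw = 4/3.

4/3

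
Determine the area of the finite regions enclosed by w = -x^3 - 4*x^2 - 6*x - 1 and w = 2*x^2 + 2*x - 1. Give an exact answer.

8

Set the curves equal: -x^3 - 4*x^2 - 6*x - 1 = 2*x^2 + 2*x - 1, so -x^3 - 6*x^2 - 8*x = 0, which factors as -x*(x + 2)*(x + 4) = 0. The curves meet at x = -4, -2, 0.
On [-4, -2], w = 2*x^2 + 2*x - 1 is on top; that piece has area ∫[-4,-2] (-(-x^3 - 6*x^2 - 8*x)) dx = 4.
On [-2, 0], w = -x^3 - 4*x^2 - 6*x - 1 is on top; that piece has area ∫[-2,0] (-x^3 - 6*x^2 - 8*x) dx = 4.
Total enclosed area = 4 + 4 = 8.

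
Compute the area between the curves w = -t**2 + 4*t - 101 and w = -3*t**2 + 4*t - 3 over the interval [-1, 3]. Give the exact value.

On [-1, 3], (-t**2 + 4*t - 101) - (-3*t**2 + 4*t - 3) = 2*t**2 - 98 is ≤ 0 throughout, so the area is a single integral of |2*t**2 - 98|.
∫[-1,3] (2*t**2 - 98) dt = -1120/3; the area of that piece is 1120/3.

1120/3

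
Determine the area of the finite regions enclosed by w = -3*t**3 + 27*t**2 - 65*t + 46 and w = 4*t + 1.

24

Set the curves equal: -3*t**3 + 27*t**2 - 65*t + 46 = 4*t + 1, so -3*t**3 + 27*t**2 - 69*t + 45 = 0, which factors as -3*(t - 5)*(t - 3)*(t - 1) = 0. The curves meet at t = 1, 3, 5.
On [1, 3], w = 4*t + 1 is on top; that piece has area ∫[1,3] (-(-3*t**3 + 27*t**2 - 69*t + 45)) dt = 12.
On [3, 5], w = -3*t**3 + 27*t**2 - 65*t + 46 is on top; that piece has area ∫[3,5] (-3*t**3 + 27*t**2 - 69*t + 45) dt = 12.
Total enclosed area = 12 + 12 = 24.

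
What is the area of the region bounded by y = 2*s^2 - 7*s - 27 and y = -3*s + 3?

Set the curves equal: 2*s^2 - 7*s - 27 = -3*s + 3, so 2*s^2 - 4*s - 30 = 0, which factors as 2*(s - 5)*(s + 3) = 0. The curves meet at s = -3, 5.
On [-3, 5], y = -3*s + 3 is on top; that piece has area ∫[-3,5] (-(2*s^2 - 4*s - 30)) ds = 512/3.

512/3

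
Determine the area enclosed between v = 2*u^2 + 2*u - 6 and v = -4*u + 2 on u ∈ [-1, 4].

233/3

The difference (2*u^2 + 2*u - 6) - (-4*u + 2) = 2*u^2 + 6*u - 8 changes sign at u = 1 inside [-1, 4], so split the integral there.
∫[-1,1] (2*u^2 + 6*u - 8) du = -44/3; the area of that piece is 44/3.
∫[1,4] (2*u^2 + 6*u - 8) du = 63.
Total area = 44/3 + 63 = 233/3.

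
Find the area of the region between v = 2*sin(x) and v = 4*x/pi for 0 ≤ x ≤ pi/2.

On [0, pi/2], (2*sin(x)) - (4*x/pi) = -4*x/pi + 2*sin(x) is ≥ 0 throughout, so the area is a single integral of |-4*x/pi + 2*sin(x)|.
∫[0,pi/2] (-4*x/pi + 2*sin(x)) dx = 2 - pi/2.

2 - pi/2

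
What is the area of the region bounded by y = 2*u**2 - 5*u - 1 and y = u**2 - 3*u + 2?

Set the curves equal: 2*u**2 - 5*u - 1 = u**2 - 3*u + 2, so u**2 - 2*u - 3 = 0, which factors as (u - 3)*(u + 1) = 0. The curves meet at u = -1, 3.
On [-1, 3], y = u**2 - 3*u + 2 is on top; that piece has area ∫[-1,3] (-(u**2 - 2*u - 3)) du = 32/3.

32/3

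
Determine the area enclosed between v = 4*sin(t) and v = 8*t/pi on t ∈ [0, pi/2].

On [0, pi/2], (4*sin(t)) - (8*t/pi) = -8*t/pi + 4*sin(t) is ≥ 0 throughout, so the area is a single integral of |-8*t/pi + 4*sin(t)|.
∫[0,pi/2] (-8*t/pi + 4*sin(t)) dt = 4 - pi.

4 - pi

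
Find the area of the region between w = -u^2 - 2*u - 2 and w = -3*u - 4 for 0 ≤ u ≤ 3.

31/6

The difference (-u^2 - 2*u - 2) - (-3*u - 4) = -u^2 + u + 2 changes sign at u = 2 inside [0, 3], so split the integral there.
∫[0,2] (-u^2 + u + 2) du = 10/3.
∫[2,3] (-u^2 + u + 2) du = -11/6; the area of that piece is 11/6.
Total area = 10/3 + 11/6 = 31/6.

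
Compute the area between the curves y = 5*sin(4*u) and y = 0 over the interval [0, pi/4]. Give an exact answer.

On [0, pi/4], (5*sin(4*u)) - (0) = 5*sin(4*u) is ≥ 0 throughout, so the area is a single integral of |5*sin(4*u)|.
∫[0,pi/4] (5*sin(4*u)) du = 5/2.

5/2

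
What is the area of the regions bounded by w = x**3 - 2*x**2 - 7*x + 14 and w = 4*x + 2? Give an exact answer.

Set the curves equal: x**3 - 2*x**2 - 7*x + 14 = 4*x + 2, so x**3 - 2*x**2 - 11*x + 12 = 0, which factors as (x - 4)*(x - 1)*(x + 3) = 0. The curves meet at x = -3, 1, 4.
On [-3, 1], w = x**3 - 2*x**2 - 7*x + 14 is on top; that piece has area ∫[-3,1] (x**3 - 2*x**2 - 11*x + 12) dx = 160/3.
On [1, 4], w = 4*x + 2 is on top; that piece has area ∫[1,4] (-(x**3 - 2*x**2 - 11*x + 12)) dx = 99/4.
Total enclosed area = 160/3 + 99/4 = 937/12.

937/12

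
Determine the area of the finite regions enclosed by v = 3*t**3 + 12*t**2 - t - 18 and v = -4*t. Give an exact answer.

Set the curves equal: 3*t**3 + 12*t**2 - t - 18 = -4*t, so 3*t**3 + 12*t**2 + 3*t - 18 = 0, which factors as 3*(t - 1)*(t + 2)*(t + 3) = 0. The curves meet at t = -3, -2, 1.
On [-3, -2], v = 3*t**3 + 12*t**2 - t - 18 is on top; that piece has area ∫[-3,-2] (3*t**3 + 12*t**2 + 3*t - 18) dt = 7/4.
On [-2, 1], v = -4*t is on top; that piece has area ∫[-2,1] (-(3*t**3 + 12*t**2 + 3*t - 18)) dt = 135/4.
Total enclosed area = 7/4 + 135/4 = 71/2.

71/2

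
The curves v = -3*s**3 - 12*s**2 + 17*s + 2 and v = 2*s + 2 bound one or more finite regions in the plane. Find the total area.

Set the curves equal: -3*s**3 - 12*s**2 + 17*s + 2 = 2*s + 2, so -3*s**3 - 12*s**2 + 15*s = 0, which factors as -3*s*(s - 1)*(s + 5) = 0. The curves meet at s = -5, 0, 1.
On [-5, 0], v = 2*s + 2 is on top; that piece has area ∫[-5,0] (-(-3*s**3 - 12*s**2 + 15*s)) ds = 875/4.
On [0, 1], v = -3*s**3 - 12*s**2 + 17*s + 2 is on top; that piece has area ∫[0,1] (-3*s**3 - 12*s**2 + 15*s) ds = 11/4.
Total enclosed area = 875/4 + 11/4 = 443/2.

443/2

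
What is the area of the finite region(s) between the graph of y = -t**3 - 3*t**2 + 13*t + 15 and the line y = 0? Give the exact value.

The curve meets the t-axis where -t**3 - 3*t**2 + 13*t + 15 = 0, i.e. -(t - 3)*(t + 1)*(t + 5) = 0, at t = -5, -1, 3.
On [-5, -1] the curve lies below the axis; ∫[-5,-1] (-t**3 - 3*t**2 + 13*t + 15) dt = -64, giving area 64.
On [-1, 3] the curve lies above the axis; ∫[-1,3] (-t**3 - 3*t**2 + 13*t + 15) dt = 64, giving area 64.
Total area = 64 + 64 = 128.

128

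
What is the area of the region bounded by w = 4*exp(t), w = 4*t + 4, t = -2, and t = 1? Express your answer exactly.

On [-2, 1], (4*exp(t)) - (4*t + 4) = -4*t + 4*exp(t) - 4 is ≥ 0 throughout, so the area is a single integral of |-4*t + 4*exp(t) - 4|.
∫[-2,1] (-4*t + 4*exp(t) - 4) dt = -6 - 4*exp(-2) + 4*exp(1).

-6 - 4*exp(-2) + 4*exp(1)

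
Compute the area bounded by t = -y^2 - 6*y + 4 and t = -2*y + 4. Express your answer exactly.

32/3

Both boundary curves give t as a function of y, so integrate with respect to y. Setting them equal: -y^2 - 4*y = 0, i.e. -y*(y + 4) = 0, so they meet at y = -4, 0.
For y in [-4, 0], t = -y^2 - 6*y + 4 is on the right; area = ∫[-4,0] (-y^2 - 4*y) dy = 32/3.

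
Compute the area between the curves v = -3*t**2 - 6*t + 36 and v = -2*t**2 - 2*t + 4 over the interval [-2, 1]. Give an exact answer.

On [-2, 1], (-3*t**2 - 6*t + 36) - (-2*t**2 - 2*t + 4) = -t**2 - 4*t + 32 is ≥ 0 throughout, so the area is a single integral of |-t**2 - 4*t + 32|.
∫[-2,1] (-t**2 - 4*t + 32) dt = 99.

99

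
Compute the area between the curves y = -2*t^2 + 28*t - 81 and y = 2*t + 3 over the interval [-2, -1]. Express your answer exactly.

383/3

On [-2, -1], (-2*t^2 + 28*t - 81) - (2*t + 3) = -2*t^2 + 26*t - 84 is ≤ 0 throughout, so the area is a single integral of |-2*t^2 + 26*t - 84|.
∫[-2,-1] (-2*t^2 + 26*t - 84) dt = -383/3; the area of that piece is 383/3.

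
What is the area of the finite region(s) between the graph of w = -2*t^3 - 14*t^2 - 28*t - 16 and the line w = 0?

37/6

The curve meets the t-axis where -2*t^3 - 14*t^2 - 28*t - 16 = 0, i.e. -2*(t + 1)*(t + 2)*(t + 4) = 0, at t = -4, -2, -1.
On [-4, -2] the curve lies below the axis; ∫[-4,-2] (-2*t^3 - 14*t^2 - 28*t - 16) dt = -16/3, giving area 16/3.
On [-2, -1] the curve lies above the axis; ∫[-2,-1] (-2*t^3 - 14*t^2 - 28*t - 16) dt = 5/6, giving area 5/6.
Total area = 16/3 + 5/6 = 37/6.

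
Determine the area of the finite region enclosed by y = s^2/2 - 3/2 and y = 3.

Set the curves equal: s^2/2 - 3/2 = 3, so s^2/2 - 9/2 = 0, which factors as (s - 3)*(s + 3)/2 = 0. The curves meet at s = -3, 3.
On [-3, 3], y = 3 is on top; that piece has area ∫[-3,3] (-(s^2/2 - 9/2)) ds = 18.

18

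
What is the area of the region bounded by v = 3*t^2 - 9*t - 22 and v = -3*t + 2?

108

Set the curves equal: 3*t^2 - 9*t - 22 = -3*t + 2, so 3*t^2 - 6*t - 24 = 0, which factors as 3*(t - 4)*(t + 2) = 0. The curves meet at t = -2, 4.
On [-2, 4], v = -3*t + 2 is on top; that piece has area ∫[-2,4] (-(3*t^2 - 6*t - 24)) dt = 108.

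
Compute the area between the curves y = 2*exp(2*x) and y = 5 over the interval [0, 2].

-14 - 11*log(2)/2 + log(10)/2 + 9*log(5)/2 + exp(4)

The difference (2*exp(2*x)) - (5) = 2*exp(2*x) - 5 changes sign at x = -log(2)/2 + log(5)/2 inside [0, 2], so split the integral there.
∫[0,-log(2)/2 + log(5)/2] (2*exp(2*x) - 5) dx = log(4*sqrt(10)/125) + 3/2; the area of that piece is -3/2 + log(25*sqrt(10)/8).
∫[-log(2)/2 + log(5)/2,2] (2*exp(2*x) - 5) dx = -25/2 - 5*log(2)/2 + 5*log(5)/2 + exp(4).
Total area = (-3/2 + log(25*sqrt(10)/8)) + (-25/2 - 5*log(2)/2 + 5*log(5)/2 + exp(4)) = -14 - 11*log(2)/2 + log(10)/2 + 9*log(5)/2 + exp(4).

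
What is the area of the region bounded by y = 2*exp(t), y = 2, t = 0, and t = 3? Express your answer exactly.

On [0, 3], (2*exp(t)) - (2) = 2*exp(t) - 2 is ≥ 0 throughout, so the area is a single integral of |2*exp(t) - 2|.
∫[0,3] (2*exp(t) - 2) dt = -8 + 2*exp(3).

-8 + 2*exp(3)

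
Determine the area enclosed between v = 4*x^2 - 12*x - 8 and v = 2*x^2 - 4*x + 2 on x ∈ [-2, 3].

The difference (4*x^2 - 12*x - 8) - (2*x^2 - 4*x + 2) = 2*x^2 - 8*x - 10 changes sign at x = -1 inside [-2, 3], so split the integral there.
∫[-2,-1] (2*x^2 - 8*x - 10) dx = 20/3.
∫[-1,3] (2*x^2 - 8*x - 10) dx = -160/3; the area of that piece is 160/3.
Total area = 20/3 + 160/3 = 60.

60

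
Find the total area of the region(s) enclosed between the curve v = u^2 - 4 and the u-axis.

The curve meets the u-axis where u^2 - 4 = 0, i.e. (u - 2)*(u + 2) = 0, at u = -2, 2.
On [-2, 2] the curve lies below the axis; ∫[-2,2] (u^2 - 4) du = -32/3, giving area 32/3.

32/3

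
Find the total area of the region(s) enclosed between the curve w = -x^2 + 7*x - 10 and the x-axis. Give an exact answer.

The curve meets the x-axis where -x^2 + 7*x - 10 = 0, i.e. -(x - 5)*(x - 2) = 0, at x = 2, 5.
On [2, 5] the curve lies above the axis; ∫[2,5] (-x^2 + 7*x - 10) dx = 9/2, giving area 9/2.

9/2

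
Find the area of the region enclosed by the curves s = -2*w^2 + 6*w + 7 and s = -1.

125/3

Both boundary curves give s as a function of w, so integrate with respect to w. Setting them equal: -2*w^2 + 6*w + 8 = 0, i.e. -2*(w - 4)*(w + 1) = 0, so they meet at w = -1, 4.
For w in [-1, 4], s = -2*w^2 + 6*w + 7 is on the right; area = ∫[-1,4] (-2*w^2 + 6*w + 8) dw = 125/3.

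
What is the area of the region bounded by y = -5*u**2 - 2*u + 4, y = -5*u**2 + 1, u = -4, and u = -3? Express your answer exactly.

10

On [-4, -3], (-5*u**2 - 2*u + 4) - (-5*u**2 + 1) = -2*u + 3 is ≥ 0 throughout, so the area is a single integral of |-2*u + 3|.
∫[-4,-3] (-2*u + 3) du = 10.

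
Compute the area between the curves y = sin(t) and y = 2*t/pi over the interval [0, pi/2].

1 - pi/4

On [0, pi/2], (sin(t)) - (2*t/pi) = -2*t/pi + sin(t) is ≥ 0 throughout, so the area is a single integral of |-2*t/pi + sin(t)|.
∫[0,pi/2] (-2*t/pi + sin(t)) dt = 1 - pi/4.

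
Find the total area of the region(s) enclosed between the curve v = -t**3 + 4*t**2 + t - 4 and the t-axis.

253/12

The curve meets the t-axis where -t**3 + 4*t**2 + t - 4 = 0, i.e. -(t - 4)*(t - 1)*(t + 1) = 0, at t = -1, 1, 4.
On [-1, 1] the curve lies below the axis; ∫[-1,1] (-t**3 + 4*t**2 + t - 4) dt = -16/3, giving area 16/3.
On [1, 4] the curve lies above the axis; ∫[1,4] (-t**3 + 4*t**2 + t - 4) dt = 63/4, giving area 63/4.
Total area = 16/3 + 63/4 = 253/12.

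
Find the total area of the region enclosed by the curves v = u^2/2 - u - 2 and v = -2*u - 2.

2/3

Set the curves equal: u^2/2 - u - 2 = -2*u - 2, so u^2/2 + u = 0, which factors as u*(u + 2)/2 = 0. The curves meet at u = -2, 0.
On [-2, 0], v = -2*u - 2 is on top; that piece has area ∫[-2,0] (-(u^2/2 + u)) du = 2/3.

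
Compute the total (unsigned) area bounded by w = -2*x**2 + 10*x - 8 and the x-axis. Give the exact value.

The curve meets the x-axis where -2*x**2 + 10*x - 8 = 0, i.e. -2*(x - 4)*(x - 1) = 0, at x = 1, 4.
On [1, 4] the curve lies above the axis; ∫[1,4] (-2*x**2 + 10*x - 8) dx = 9, giving area 9.

9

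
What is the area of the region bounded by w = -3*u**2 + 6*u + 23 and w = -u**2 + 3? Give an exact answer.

343/3

Set the curves equal: -3*u**2 + 6*u + 23 = -u**2 + 3, so -2*u**2 + 6*u + 20 = 0, which factors as -2*(u - 5)*(u + 2) = 0. The curves meet at u = -2, 5.
On [-2, 5], w = -3*u**2 + 6*u + 23 is on top; that piece has area ∫[-2,5] (-2*u**2 + 6*u + 20) du = 343/3.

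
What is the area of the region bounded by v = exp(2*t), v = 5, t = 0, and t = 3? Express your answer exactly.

-39/2 + 5*log(5) + exp(6)/2

The difference (exp(2*t)) - (5) = exp(2*t) - 5 changes sign at t = log(5)/2 inside [0, 3], so split the integral there.
∫[0,log(5)/2] (exp(2*t) - 5) dt = 2 - 5*log(5)/2; the area of that piece is -2 + 5*log(5)/2.
∫[log(5)/2,3] (exp(2*t) - 5) dt = -35/2 + 5*log(5)/2 + exp(6)/2.
Total area = (-2 + 5*log(5)/2) + (-35/2 + 5*log(5)/2 + exp(6)/2) = -39/2 + 5*log(5) + exp(6)/2.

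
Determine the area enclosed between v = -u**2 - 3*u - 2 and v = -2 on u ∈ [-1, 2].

The difference (-u**2 - 3*u - 2) - (-2) = -u**2 - 3*u changes sign at u = 0 inside [-1, 2], so split the integral there.
∫[-1,0] (-u**2 - 3*u) du = 7/6.
∫[0,2] (-u**2 - 3*u) du = -26/3; the area of that piece is 26/3.
Total area = 7/6 + 26/3 = 59/6.

59/6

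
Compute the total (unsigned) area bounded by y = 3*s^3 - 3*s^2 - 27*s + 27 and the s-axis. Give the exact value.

148

The curve meets the s-axis where 3*s^3 - 3*s^2 - 27*s + 27 = 0, i.e. 3*(s - 3)*(s - 1)*(s + 3) = 0, at s = -3, 1, 3.
On [-3, 1] the curve lies above the axis; ∫[-3,1] (3*s^3 - 3*s^2 - 27*s + 27) ds = 128, giving area 128.
On [1, 3] the curve lies below the axis; ∫[1,3] (3*s^3 - 3*s^2 - 27*s + 27) ds = -20, giving area 20.
Total area = 128 + 20 = 148.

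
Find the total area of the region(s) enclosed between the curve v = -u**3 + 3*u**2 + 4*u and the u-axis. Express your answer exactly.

131/4

The curve meets the u-axis where -u**3 + 3*u**2 + 4*u = 0, i.e. -u*(u - 4)*(u + 1) = 0, at u = -1, 0, 4.
On [-1, 0] the curve lies below the axis; ∫[-1,0] (-u**3 + 3*u**2 + 4*u) du = -3/4, giving area 3/4.
On [0, 4] the curve lies above the axis; ∫[0,4] (-u**3 + 3*u**2 + 4*u) du = 32, giving area 32.
Total area = 3/4 + 32 = 131/4.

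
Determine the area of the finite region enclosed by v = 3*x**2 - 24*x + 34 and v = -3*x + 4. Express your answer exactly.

27/2

Set the curves equal: 3*x**2 - 24*x + 34 = -3*x + 4, so 3*x**2 - 21*x + 30 = 0, which factors as 3*(x - 5)*(x - 2) = 0. The curves meet at x = 2, 5.
On [2, 5], v = -3*x + 4 is on top; that piece has area ∫[2,5] (-(3*x**2 - 21*x + 30)) dx = 27/2.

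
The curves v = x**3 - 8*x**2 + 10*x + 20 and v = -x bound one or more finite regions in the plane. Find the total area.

Set the curves equal: x**3 - 8*x**2 + 10*x + 20 = -x, so x**3 - 8*x**2 + 11*x + 20 = 0, which factors as (x - 5)*(x - 4)*(x + 1) = 0. The curves meet at x = -1, 4, 5.
On [-1, 4], v = x**3 - 8*x**2 + 10*x + 20 is on top; that piece has area ∫[-1,4] (x**3 - 8*x**2 + 11*x + 20) dx = 875/12.
On [4, 5], v = -x is on top; that piece has area ∫[4,5] (-(x**3 - 8*x**2 + 11*x + 20)) dx = 11/12.
Total enclosed area = 875/12 + 11/12 = 443/6.

443/6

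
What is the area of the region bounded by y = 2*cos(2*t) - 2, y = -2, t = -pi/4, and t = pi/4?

2

On [-pi/4, pi/4], (2*cos(2*t) - 2) - (-2) = 2*cos(2*t) is ≥ 0 throughout, so the area is a single integral of |2*cos(2*t)|.
∫[-pi/4,pi/4] (2*cos(2*t)) dt = 2.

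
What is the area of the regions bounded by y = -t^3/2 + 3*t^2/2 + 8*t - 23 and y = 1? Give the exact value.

517/4

Set the curves equal: -t^3/2 + 3*t^2/2 + 8*t - 23 = 1, so -t^3/2 + 3*t^2/2 + 8*t - 24 = 0, which factors as -(t - 4)*(t - 3)*(t + 4)/2 = 0. The curves meet at t = -4, 3, 4.
On [-4, 3], y = 1 is on top; that piece has area ∫[-4,3] (-(-t^3/2 + 3*t^2/2 + 8*t - 24)) dt = 1029/8.
On [3, 4], y = -t^3/2 + 3*t^2/2 + 8*t - 23 is on top; that piece has area ∫[3,4] (-t^3/2 + 3*t^2/2 + 8*t - 24) dt = 5/8.
Total enclosed area = 1029/8 + 5/8 = 517/4.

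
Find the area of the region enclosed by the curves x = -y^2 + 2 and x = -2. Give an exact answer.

Both boundary curves give x as a function of y, so integrate with respect to y. Setting them equal: -y^2 + 4 = 0, i.e. -(y - 2)*(y + 2) = 0, so they meet at y = -2, 2.
For y in [-2, 2], x = -y^2 + 2 is on the right; area = ∫[-2,2] (-y^2 + 4) dy = 32/3.

32/3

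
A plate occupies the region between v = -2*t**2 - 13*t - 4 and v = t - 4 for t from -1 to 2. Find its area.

The difference (-2*t**2 - 13*t - 4) - (t - 4) = -2*t**2 - 14*t changes sign at t = 0 inside [-1, 2], so split the integral there.
∫[-1,0] (-2*t**2 - 14*t) dt = 19/3.
∫[0,2] (-2*t**2 - 14*t) dt = -100/3; the area of that piece is 100/3.
Total area = 19/3 + 100/3 = 119/3.

119/3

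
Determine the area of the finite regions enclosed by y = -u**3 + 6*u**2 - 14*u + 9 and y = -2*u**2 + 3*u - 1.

Set the curves equal: -u**3 + 6*u**2 - 14*u + 9 = -2*u**2 + 3*u - 1, so -u**3 + 8*u**2 - 17*u + 10 = 0, which factors as -(u - 5)*(u - 2)*(u - 1) = 0. The curves meet at u = 1, 2, 5.
On [1, 2], y = -2*u**2 + 3*u - 1 is on top; that piece has area ∫[1,2] (-(-u**3 + 8*u**2 - 17*u + 10)) du = 7/12.
On [2, 5], y = -u**3 + 6*u**2 - 14*u + 9 is on top; that piece has area ∫[2,5] (-u**3 + 8*u**2 - 17*u + 10) du = 45/4.
Total enclosed area = 7/12 + 45/4 = 71/6.

71/6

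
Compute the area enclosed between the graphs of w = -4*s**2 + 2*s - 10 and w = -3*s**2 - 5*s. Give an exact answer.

9/2

Set the curves equal: -4*s**2 + 2*s - 10 = -3*s**2 - 5*s, so -s**2 + 7*s - 10 = 0, which factors as -(s - 5)*(s - 2) = 0. The curves meet at s = 2, 5.
On [2, 5], w = -4*s**2 + 2*s - 10 is on top; that piece has area ∫[2,5] (-s**2 + 7*s - 10) ds = 9/2.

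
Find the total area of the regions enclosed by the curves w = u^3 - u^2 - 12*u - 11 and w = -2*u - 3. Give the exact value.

443/6

Set the curves equal: u^3 - u^2 - 12*u - 11 = -2*u - 3, so u^3 - u^2 - 10*u - 8 = 0, which factors as (u - 4)*(u + 1)*(u + 2) = 0. The curves meet at u = -2, -1, 4.
On [-2, -1], w = u^3 - u^2 - 12*u - 11 is on top; that piece has area ∫[-2,-1] (u^3 - u^2 - 10*u - 8) du = 11/12.
On [-1, 4], w = -2*u - 3 is on top; that piece has area ∫[-1,4] (-(u^3 - u^2 - 10*u - 8)) du = 875/12.
Total enclosed area = 11/12 + 875/12 = 443/6.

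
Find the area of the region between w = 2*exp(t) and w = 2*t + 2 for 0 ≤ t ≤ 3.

On [0, 3], (2*exp(t)) - (2*t + 2) = -2*t + 2*exp(t) - 2 is ≥ 0 throughout, so the area is a single integral of |-2*t + 2*exp(t) - 2|.
∫[0,3] (-2*t + 2*exp(t) - 2) dt = -17 + 2*exp(3).

-17 + 2*exp(3)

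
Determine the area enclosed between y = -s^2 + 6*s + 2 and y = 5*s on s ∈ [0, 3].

The difference (-s^2 + 6*s + 2) - (5*s) = -s^2 + s + 2 changes sign at s = 2 inside [0, 3], so split the integral there.
∫[0,2] (-s^2 + s + 2) ds = 10/3.
∫[2,3] (-s^2 + s + 2) ds = -11/6; the area of that piece is 11/6.
Total area = 10/3 + 11/6 = 31/6.

31/6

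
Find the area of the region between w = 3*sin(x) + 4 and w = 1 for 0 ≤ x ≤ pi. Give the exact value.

6 + 3*pi

On [0, pi], (3*sin(x) + 4) - (1) = 3*sin(x) + 3 is ≥ 0 throughout, so the area is a single integral of |3*sin(x) + 3|.
∫[0,pi] (3*sin(x) + 3) dx = 6 + 3*pi.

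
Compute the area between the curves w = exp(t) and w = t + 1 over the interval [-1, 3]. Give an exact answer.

-8 - exp(-1) + exp(3)

On [-1, 3], (exp(t)) - (t + 1) = -t + exp(t) - 1 is ≥ 0 throughout, so the area is a single integral of |-t + exp(t) - 1|.
∫[-1,3] (-t + exp(t) - 1) dt = -8 - exp(-1) + exp(3).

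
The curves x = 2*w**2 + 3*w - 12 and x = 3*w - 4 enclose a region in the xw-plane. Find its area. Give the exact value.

Both boundary curves give x as a function of w, so integrate with respect to w. Setting them equal: 2*w**2 - 8 = 0, i.e. 2*(w - 2)*(w + 2) = 0, so they meet at w = -2, 2.
For w in [-2, 2], x = 2*w**2 + 3*w - 12 is on the left; area = ∫[-2,2] (-(2*w**2 - 8)) dw = 64/3.

64/3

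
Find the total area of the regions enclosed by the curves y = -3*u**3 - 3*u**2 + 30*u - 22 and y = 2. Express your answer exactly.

Set the curves equal: -3*u**3 - 3*u**2 + 30*u - 22 = 2, so -3*u**3 - 3*u**2 + 30*u - 24 = 0, which factors as -3*(u - 2)*(u - 1)*(u + 4) = 0. The curves meet at u = -4, 1, 2.
On [-4, 1], y = 2 is on top; that piece has area ∫[-4,1] (-(-3*u**3 - 3*u**2 + 30*u - 24)) du = 875/4.
On [1, 2], y = -3*u**3 - 3*u**2 + 30*u - 22 is on top; that piece has area ∫[1,2] (-3*u**3 - 3*u**2 + 30*u - 24) du = 11/4.
Total enclosed area = 875/4 + 11/4 = 443/2.

443/2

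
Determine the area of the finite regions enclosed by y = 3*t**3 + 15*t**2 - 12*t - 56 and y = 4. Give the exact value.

Set the curves equal: 3*t**3 + 15*t**2 - 12*t - 56 = 4, so 3*t**3 + 15*t**2 - 12*t - 60 = 0, which factors as 3*(t - 2)*(t + 2)*(t + 5) = 0. The curves meet at t = -5, -2, 2.
On [-5, -2], y = 3*t**3 + 15*t**2 - 12*t - 56 is on top; that piece has area ∫[-5,-2] (3*t**3 + 15*t**2 - 12*t - 60) dt = 297/4.
On [-2, 2], y = 4 is on top; that piece has area ∫[-2,2] (-(3*t**3 + 15*t**2 - 12*t - 60)) dt = 160.
Total enclosed area = 297/4 + 160 = 937/4.

937/4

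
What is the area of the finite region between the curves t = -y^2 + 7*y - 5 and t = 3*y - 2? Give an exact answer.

Both boundary curves give t as a function of y, so integrate with respect to y. Setting them equal: -y^2 + 4*y - 3 = 0, i.e. -(y - 3)*(y - 1) = 0, so they meet at y = 1, 3.
For y in [1, 3], t = -y^2 + 7*y - 5 is on the right; area = ∫[1,3] (-y^2 + 4*y - 3) dy = 4/3.

4/3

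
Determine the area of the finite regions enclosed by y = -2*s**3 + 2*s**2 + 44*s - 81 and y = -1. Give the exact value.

3901/6

Set the curves equal: -2*s**3 + 2*s**2 + 44*s - 81 = -1, so -2*s**3 + 2*s**2 + 44*s - 80 = 0, which factors as -2*(s - 4)*(s - 2)*(s + 5) = 0. The curves meet at s = -5, 2, 4.
On [-5, 2], y = -1 is on top; that piece has area ∫[-5,2] (-(-2*s**3 + 2*s**2 + 44*s - 80)) ds = 3773/6.
On [2, 4], y = -2*s**3 + 2*s**2 + 44*s - 81 is on top; that piece has area ∫[2,4] (-2*s**3 + 2*s**2 + 44*s - 80) ds = 64/3.
Total enclosed area = 3773/6 + 64/3 = 3901/6.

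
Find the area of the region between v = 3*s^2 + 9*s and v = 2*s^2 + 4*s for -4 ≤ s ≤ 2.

The difference (3*s^2 + 9*s) - (2*s^2 + 4*s) = s^2 + 5*s changes sign at s = 0 inside [-4, 2], so split the integral there.
∫[-4,0] (s^2 + 5*s) ds = -56/3; the area of that piece is 56/3.
∫[0,2] (s^2 + 5*s) ds = 38/3.
Total area = 56/3 + 38/3 = 94/3.

94/3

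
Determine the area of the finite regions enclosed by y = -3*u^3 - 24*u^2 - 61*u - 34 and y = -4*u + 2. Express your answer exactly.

37/4

Set the curves equal: -3*u^3 - 24*u^2 - 61*u - 34 = -4*u + 2, so -3*u^3 - 24*u^2 - 57*u - 36 = 0, which factors as -3*(u + 1)*(u + 3)*(u + 4) = 0. The curves meet at u = -4, -3, -1.
On [-4, -3], y = -4*u + 2 is on top; that piece has area ∫[-4,-3] (-(-3*u^3 - 24*u^2 - 57*u - 36)) du = 5/4.
On [-3, -1], y = -3*u^3 - 24*u^2 - 61*u - 34 is on top; that piece has area ∫[-3,-1] (-3*u^3 - 24*u^2 - 57*u - 36) du = 8.
Total enclosed area = 5/4 + 8 = 37/4.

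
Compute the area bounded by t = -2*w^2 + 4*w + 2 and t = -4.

Both boundary curves give t as a function of w, so integrate with respect to w. Setting them equal: -2*w^2 + 4*w + 6 = 0, i.e. -2*(w - 3)*(w + 1) = 0, so they meet at w = -1, 3.
For w in [-1, 3], t = -2*w^2 + 4*w + 2 is on the right; area = ∫[-1,3] (-2*w^2 + 4*w + 6) dw = 64/3.

64/3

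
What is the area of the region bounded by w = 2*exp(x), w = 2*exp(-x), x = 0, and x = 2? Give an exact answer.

-4 + 2*exp(-2) + 2*exp(2)

On [0, 2], (2*exp(x)) - (2*exp(-x)) = 2*exp(x) - 2*exp(-x) is ≥ 0 throughout, so the area is a single integral of |2*exp(x) - 2*exp(-x)|.
∫[0,2] (2*exp(x) - 2*exp(-x)) dx = -4 + 2*exp(-2) + 2*exp(2).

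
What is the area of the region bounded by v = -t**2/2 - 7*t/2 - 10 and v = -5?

9/4

Set the curves equal: -t**2/2 - 7*t/2 - 10 = -5, so -t**2/2 - 7*t/2 - 5 = 0, which factors as -(t + 2)*(t + 5)/2 = 0. The curves meet at t = -5, -2.
On [-5, -2], v = -t**2/2 - 7*t/2 - 10 is on top; that piece has area ∫[-5,-2] (-t**2/2 - 7*t/2 - 5) dt = 9/4.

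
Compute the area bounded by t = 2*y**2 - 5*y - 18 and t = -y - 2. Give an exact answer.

72

Both boundary curves give t as a function of y, so integrate with respect to y. Setting them equal: 2*y**2 - 4*y - 16 = 0, i.e. 2*(y - 4)*(y + 2) = 0, so they meet at y = -2, 4.
For y in [-2, 4], t = 2*y**2 - 5*y - 18 is on the left; area = ∫[-2,4] (-(2*y**2 - 4*y - 16)) dy = 72.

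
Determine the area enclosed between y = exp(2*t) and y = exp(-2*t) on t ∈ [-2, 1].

The difference (exp(2*t)) - (exp(-2*t)) = exp(2*t) - exp(-2*t) changes sign at t = 0 inside [-2, 1], so split the integral there.
∫[-2,0] (exp(2*t) - exp(-2*t)) dt = -exp(4)/2 - exp(-4)/2 + 1; the area of that piece is -1 + exp(-4)/2 + exp(4)/2.
∫[0,1] (exp(2*t) - exp(-2*t)) dt = -1 + exp(-2)/2 + exp(2)/2.
Total area = (-1 + exp(-4)/2 + exp(4)/2) + (-1 + exp(-2)/2 + exp(2)/2) = -2 + exp(-4)/2 + exp(-2)/2 + exp(2)/2 + exp(4)/2.

-2 + exp(-4)/2 + exp(-2)/2 + exp(2)/2 + exp(4)/2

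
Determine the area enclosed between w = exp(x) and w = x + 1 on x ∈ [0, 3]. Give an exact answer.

-17/2 + exp(3)

On [0, 3], (exp(x)) - (x + 1) = -x + exp(x) - 1 is ≥ 0 throughout, so the area is a single integral of |-x + exp(x) - 1|.
∫[0,3] (-x + exp(x) - 1) dx = -17/2 + exp(3).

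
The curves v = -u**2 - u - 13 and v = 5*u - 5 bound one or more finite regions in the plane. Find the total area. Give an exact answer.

Set the curves equal: -u**2 - u - 13 = 5*u - 5, so -u**2 - 6*u - 8 = 0, which factors as -(u + 2)*(u + 4) = 0. The curves meet at u = -4, -2.
On [-4, -2], v = -u**2 - u - 13 is on top; that piece has area ∫[-4,-2] (-u**2 - 6*u - 8) du = 4/3.

4/3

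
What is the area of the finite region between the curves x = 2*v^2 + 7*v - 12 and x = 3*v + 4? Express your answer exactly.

72

Both boundary curves give x as a function of v, so integrate with respect to v. Setting them equal: 2*v^2 + 4*v - 16 = 0, i.e. 2*(v - 2)*(v + 4) = 0, so they meet at v = -4, 2.
For v in [-4, 2], x = 2*v^2 + 7*v - 12 is on the left; area = ∫[-4,2] (-(2*v^2 + 4*v - 16)) dv = 72.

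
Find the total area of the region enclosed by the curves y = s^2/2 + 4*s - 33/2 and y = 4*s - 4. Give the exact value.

250/3

Set the curves equal: s^2/2 + 4*s - 33/2 = 4*s - 4, so s^2/2 - 25/2 = 0, which factors as (s - 5)*(s + 5)/2 = 0. The curves meet at s = -5, 5.
On [-5, 5], y = 4*s - 4 is on top; that piece has area ∫[-5,5] (-(s^2/2 - 25/2)) ds = 250/3.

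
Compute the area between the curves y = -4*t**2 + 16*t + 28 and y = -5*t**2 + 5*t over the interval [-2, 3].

1075/6

On [-2, 3], (-4*t**2 + 16*t + 28) - (-5*t**2 + 5*t) = t**2 + 11*t + 28 is ≥ 0 throughout, so the area is a single integral of |t**2 + 11*t + 28|.
∫[-2,3] (t**2 + 11*t + 28) dt = 1075/6.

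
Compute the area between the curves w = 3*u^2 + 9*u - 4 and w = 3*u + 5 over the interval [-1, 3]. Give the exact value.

The difference (3*u^2 + 9*u - 4) - (3*u + 5) = 3*u^2 + 6*u - 9 changes sign at u = 1 inside [-1, 3], so split the integral there.
∫[-1,1] (3*u^2 + 6*u - 9) du = -16; the area of that piece is 16.
∫[1,3] (3*u^2 + 6*u - 9) du = 32.
Total area = 16 + 32 = 48.

48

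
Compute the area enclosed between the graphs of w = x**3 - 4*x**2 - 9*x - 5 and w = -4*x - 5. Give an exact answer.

443/6

Set the curves equal: x**3 - 4*x**2 - 9*x - 5 = -4*x - 5, so x**3 - 4*x**2 - 5*x = 0, which factors as x*(x - 5)*(x + 1) = 0. The curves meet at x = -1, 0, 5.
On [-1, 0], w = x**3 - 4*x**2 - 9*x - 5 is on top; that piece has area ∫[-1,0] (x**3 - 4*x**2 - 5*x) dx = 11/12.
On [0, 5], w = -4*x - 5 is on top; that piece has area ∫[0,5] (-(x**3 - 4*x**2 - 5*x)) dx = 875/12.
Total enclosed area = 11/12 + 875/12 = 443/6.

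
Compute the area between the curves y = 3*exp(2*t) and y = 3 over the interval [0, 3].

On [0, 3], (3*exp(2*t)) - (3) = 3*exp(2*t) - 3 is ≥ 0 throughout, so the area is a single integral of |3*exp(2*t) - 3|.
∫[0,3] (3*exp(2*t) - 3) dt = -21/2 + 3*exp(6)/2.

-21/2 + 3*exp(6)/2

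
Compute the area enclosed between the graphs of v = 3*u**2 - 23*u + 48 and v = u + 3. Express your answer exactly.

4

Set the curves equal: 3*u**2 - 23*u + 48 = u + 3, so 3*u**2 - 24*u + 45 = 0, which factors as 3*(u - 5)*(u - 3) = 0. The curves meet at u = 3, 5.
On [3, 5], v = u + 3 is on top; that piece has area ∫[3,5] (-(3*u**2 - 24*u + 45)) du = 4.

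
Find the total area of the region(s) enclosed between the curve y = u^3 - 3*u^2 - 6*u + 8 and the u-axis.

81/2

The curve meets the u-axis where u^3 - 3*u^2 - 6*u + 8 = 0, i.e. (u - 4)*(u - 1)*(u + 2) = 0, at u = -2, 1, 4.
On [-2, 1] the curve lies above the axis; ∫[-2,1] (u^3 - 3*u^2 - 6*u + 8) du = 81/4, giving area 81/4.
On [1, 4] the curve lies below the axis; ∫[1,4] (u^3 - 3*u^2 - 6*u + 8) du = -81/4, giving area 81/4.
Total area = 81/4 + 81/4 = 81/2.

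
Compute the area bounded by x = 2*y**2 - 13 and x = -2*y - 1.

Both boundary curves give x as a function of y, so integrate with respect to y. Setting them equal: 2*y**2 + 2*y - 12 = 0, i.e. 2*(y - 2)*(y + 3) = 0, so they meet at y = -3, 2.
For y in [-3, 2], x = 2*y**2 - 13 is on the left; area = ∫[-3,2] (-(2*y**2 + 2*y - 12)) dy = 125/3.

125/3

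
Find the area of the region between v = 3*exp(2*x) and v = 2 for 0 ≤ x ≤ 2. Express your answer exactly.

On [0, 2], (3*exp(2*x)) - (2) = 3*exp(2*x) - 2 is ≥ 0 throughout, so the area is a single integral of |3*exp(2*x) - 2|.
∫[0,2] (3*exp(2*x) - 2) dx = -11/2 + 3*exp(4)/2.

-11/2 + 3*exp(4)/2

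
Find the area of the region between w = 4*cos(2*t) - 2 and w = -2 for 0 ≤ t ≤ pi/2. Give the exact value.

The difference (4*cos(2*t) - 2) - (-2) = 4*cos(2*t) changes sign at t = pi/4 inside [0, pi/2], so split the integral there.
∫[0,pi/4] (4*cos(2*t)) dt = 2.
∫[pi/4,pi/2] (4*cos(2*t)) dt = -2; the area of that piece is 2.
Total area = 2 + 2 = 4.

4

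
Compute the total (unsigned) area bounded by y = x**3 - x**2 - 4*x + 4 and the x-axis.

71/6

The curve meets the x-axis where x**3 - x**2 - 4*x + 4 = 0, i.e. (x - 2)*(x - 1)*(x + 2) = 0, at x = -2, 1, 2.
On [-2, 1] the curve lies above the axis; ∫[-2,1] (x**3 - x**2 - 4*x + 4) dx = 45/4, giving area 45/4.
On [1, 2] the curve lies below the axis; ∫[1,2] (x**3 - x**2 - 4*x + 4) dx = -7/12, giving area 7/12.
Total area = 45/4 + 7/12 = 71/6.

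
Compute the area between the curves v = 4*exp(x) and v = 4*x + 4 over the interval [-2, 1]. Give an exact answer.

-6 - 4*exp(-2) + 4*exp(1)

On [-2, 1], (4*exp(x)) - (4*x + 4) = -4*x + 4*exp(x) - 4 is ≥ 0 throughout, so the area is a single integral of |-4*x + 4*exp(x) - 4|.
∫[-2,1] (-4*x + 4*exp(x) - 4) dx = -6 - 4*exp(-2) + 4*exp(1).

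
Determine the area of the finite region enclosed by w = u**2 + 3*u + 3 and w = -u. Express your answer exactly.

4/3

Set the curves equal: u**2 + 3*u + 3 = -u, so u**2 + 4*u + 3 = 0, which factors as (u + 1)*(u + 3) = 0. The curves meet at u = -3, -1.
On [-3, -1], w = -u is on top; that piece has area ∫[-3,-1] (-(u**2 + 4*u + 3)) du = 4/3.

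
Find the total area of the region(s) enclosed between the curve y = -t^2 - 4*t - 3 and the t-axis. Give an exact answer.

4/3

The curve meets the t-axis where -t^2 - 4*t - 3 = 0, i.e. -(t + 1)*(t + 3) = 0, at t = -3, -1.
On [-3, -1] the curve lies above the axis; ∫[-3,-1] (-t^2 - 4*t - 3) dt = 4/3, giving area 4/3.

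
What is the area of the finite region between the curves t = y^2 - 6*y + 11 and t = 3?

4/3

Both boundary curves give t as a function of y, so integrate with respect to y. Setting them equal: y^2 - 6*y + 8 = 0, i.e. (y - 4)*(y - 2) = 0, so they meet at y = 2, 4.
For y in [2, 4], t = y^2 - 6*y + 11 is on the left; area = ∫[2,4] (-(y^2 - 6*y + 8)) dy = 4/3.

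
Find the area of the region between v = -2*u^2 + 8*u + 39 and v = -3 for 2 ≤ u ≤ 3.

On [2, 3], (-2*u^2 + 8*u + 39) - (-3) = -2*u^2 + 8*u + 42 is ≥ 0 throughout, so the area is a single integral of |-2*u^2 + 8*u + 42|.
∫[2,3] (-2*u^2 + 8*u + 42) du = 148/3.

148/3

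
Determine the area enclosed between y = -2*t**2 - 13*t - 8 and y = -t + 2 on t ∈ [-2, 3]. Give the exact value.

The difference (-2*t**2 - 13*t - 8) - (-t + 2) = -2*t**2 - 12*t - 10 changes sign at t = -1 inside [-2, 3], so split the integral there.
∫[-2,-1] (-2*t**2 - 12*t - 10) dt = 10/3.
∫[-1,3] (-2*t**2 - 12*t - 10) dt = -320/3; the area of that piece is 320/3.
Total area = 10/3 + 320/3 = 110.

110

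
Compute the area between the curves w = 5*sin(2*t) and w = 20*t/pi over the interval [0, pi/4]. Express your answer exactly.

5/2 - 5*pi/8

On [0, pi/4], (5*sin(2*t)) - (20*t/pi) = -20*t/pi + 5*sin(2*t) is ≥ 0 throughout, so the area is a single integral of |-20*t/pi + 5*sin(2*t)|.
∫[0,pi/4] (-20*t/pi + 5*sin(2*t)) dt = 5/2 - 5*pi/8.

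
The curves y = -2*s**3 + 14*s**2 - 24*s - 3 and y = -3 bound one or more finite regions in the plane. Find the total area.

71/3

Set the curves equal: -2*s**3 + 14*s**2 - 24*s - 3 = -3, so -2*s**3 + 14*s**2 - 24*s = 0, which factors as -2*s*(s - 4)*(s - 3) = 0. The curves meet at s = 0, 3, 4.
On [0, 3], y = -3 is on top; that piece has area ∫[0,3] (-(-2*s**3 + 14*s**2 - 24*s)) ds = 45/2.
On [3, 4], y = -2*s**3 + 14*s**2 - 24*s - 3 is on top; that piece has area ∫[3,4] (-2*s**3 + 14*s**2 - 24*s) ds = 7/6.
Total enclosed area = 45/2 + 7/6 = 71/3.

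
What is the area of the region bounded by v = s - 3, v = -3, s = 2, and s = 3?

On [2, 3], (s - 3) - (-3) = s is ≥ 0 throughout, so the area is a single integral of |s|.
∫[2,3] (s) ds = 5/2.

5/2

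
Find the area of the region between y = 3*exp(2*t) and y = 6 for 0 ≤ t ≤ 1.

The difference (3*exp(2*t)) - (6) = 3*exp(2*t) - 6 changes sign at t = log(2)/2 inside [0, 1], so split the integral there.
∫[0,log(2)/2] (3*exp(2*t) - 6) dt = 3/2 - log(8); the area of that piece is -3/2 + log(8).
∫[log(2)/2,1] (3*exp(2*t) - 6) dt = -9 + 3*log(2) + 3*exp(2)/2.
Total area = (-3/2 + log(8)) + (-9 + 3*log(2) + 3*exp(2)/2) = -21/2 + 6*log(2) + 3*exp(2)/2.

-21/2 + 6*log(2) + 3*exp(2)/2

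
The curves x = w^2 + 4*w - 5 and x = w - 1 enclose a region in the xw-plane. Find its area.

125/6

Both boundary curves give x as a function of w, so integrate with respect to w. Setting them equal: w^2 + 3*w - 4 = 0, i.e. (w - 1)*(w + 4) = 0, so they meet at w = -4, 1.
For w in [-4, 1], x = w^2 + 4*w - 5 is on the left; area = ∫[-4,1] (-(w^2 + 3*w - 4)) dw = 125/6.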